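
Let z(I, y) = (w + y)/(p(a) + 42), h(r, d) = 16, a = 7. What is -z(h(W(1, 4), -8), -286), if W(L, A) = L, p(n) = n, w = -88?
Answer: 374/49 ≈ 7.6327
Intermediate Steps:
z(I, y) = -88/49 + y/49 (z(I, y) = (-88 + y)/(7 + 42) = (-88 + y)/49 = (-88 + y)*(1/49) = -88/49 + y/49)
-z(h(W(1, 4), -8), -286) = -(-88/49 + (1/49)*(-286)) = -(-88/49 - 286/49) = -1*(-374/49) = 374/49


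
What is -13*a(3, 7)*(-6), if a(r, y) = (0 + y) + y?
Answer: 1092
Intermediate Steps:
a(r, y) = 2*y (a(r, y) = y + y = 2*y)
-13*a(3, 7)*(-6) = -26*7*(-6) = -13*14*(-6) = -182*(-6) = 1092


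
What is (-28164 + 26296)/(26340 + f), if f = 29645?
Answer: -1868/55985 ≈ -0.033366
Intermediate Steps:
(-28164 + 26296)/(26340 + f) = (-28164 + 26296)/(26340 + 29645) = -1868/55985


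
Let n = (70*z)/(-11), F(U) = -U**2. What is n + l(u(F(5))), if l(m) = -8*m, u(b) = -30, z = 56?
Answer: -1280/11 ≈ -116.36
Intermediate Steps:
n = -3920/11 (n = (70*56)/(-11) = 3920*(-1/11) = -3920/11 ≈ -356.36)
n + l(u(F(5))) = -3920/11 - 8*(-30) = -3920/11 + 240 = -1280/11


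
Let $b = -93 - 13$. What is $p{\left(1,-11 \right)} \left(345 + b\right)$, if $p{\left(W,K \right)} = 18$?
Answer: $4302$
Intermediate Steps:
$b = -106$
$p{\left(1,-11 \right)} \left(345 + b\right) = 18 \left(345 - 106\right) = 18 \cdot 239 = 4302$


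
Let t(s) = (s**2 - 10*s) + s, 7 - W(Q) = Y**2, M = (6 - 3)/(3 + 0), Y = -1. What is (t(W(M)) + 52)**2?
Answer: 1156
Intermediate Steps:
M = 1 (M = 3/3 = 3*(1/3) = 1)
W(Q) = 6 (W(Q) = 7 - 1*(-1)**2 = 7 - 1*1 = 7 - 1 = 6)
t(s) = s**2 - 9*s
(t(W(M)) + 52)**2 = (6*(-9 + 6) + 52)**2 = (6*(-3) + 52)**2 = (-18 + 52)**2 = 34**2 = 1156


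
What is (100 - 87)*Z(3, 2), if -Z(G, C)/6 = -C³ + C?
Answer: 468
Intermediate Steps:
Z(G, C) = -6*C + 6*C³ (Z(G, C) = -6*(-C³ + C) = -6*(C - C³) = -6*C + 6*C³)
(100 - 87)*Z(3, 2) = (100 - 87)*(6*2*(-1 + 2²)) = 13*(6*2*(-1 + 4)) = 13*(6*2*3) = 13*36 = 468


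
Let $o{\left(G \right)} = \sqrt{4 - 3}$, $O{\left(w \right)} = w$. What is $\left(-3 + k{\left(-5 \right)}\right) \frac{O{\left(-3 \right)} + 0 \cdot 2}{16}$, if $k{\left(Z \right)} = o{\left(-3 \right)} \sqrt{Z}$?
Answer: $\frac{9}{16} - \frac{3 i \sqrt{5}}{16} \approx 0.5625 - 0.41926 i$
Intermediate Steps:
$o{\left(G \right)} = 1$ ($o{\left(G \right)} = \sqrt{1} = 1$)
$k{\left(Z \right)} = \sqrt{Z}$ ($k{\left(Z \right)} = 1 \sqrt{Z} = \sqrt{Z}$)
$\left(-3 + k{\left(-5 \right)}\right) \frac{O{\left(-3 \right)} + 0 \cdot 2}{16} = \left(-3 + \sqrt{-5}\right) \frac{-3 + 0 \cdot 2}{16} = \left(-3 + i \sqrt{5}\right) \left(-3 + 0\right) \frac{1}{16} = \left(-3 + i \sqrt{5}\right) \left(\left(-3\right) \frac{1}{16}\right) = \left(-3 + i \sqrt{5}\right) \left(- \frac{3}{16}\right) = \frac{9}{16} - \frac{3 i \sqrt{5}}{16}$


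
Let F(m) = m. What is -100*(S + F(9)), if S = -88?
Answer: 7900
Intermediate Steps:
-100*(S + F(9)) = -100*(-88 + 9) = -100*(-79) = 7900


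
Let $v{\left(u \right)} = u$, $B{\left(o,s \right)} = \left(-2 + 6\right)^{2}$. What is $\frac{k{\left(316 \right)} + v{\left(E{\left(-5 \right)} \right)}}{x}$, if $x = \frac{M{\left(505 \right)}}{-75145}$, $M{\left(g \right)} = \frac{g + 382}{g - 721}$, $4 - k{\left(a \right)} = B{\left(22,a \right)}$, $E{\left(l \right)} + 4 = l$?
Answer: $- \frac{340857720}{887} \approx -3.8428 \cdot 10^{5}$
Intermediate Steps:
$E{\left(l \right)} = -4 + l$
$B{\left(o,s \right)} = 16$ ($B{\left(o,s \right)} = 4^{2} = 16$)
$k{\left(a \right)} = -12$ ($k{\left(a \right)} = 4 - 16 = -12$)
$M{\left(g \right)} = \frac{382 + g}{-721 + g}$
$x = \frac{887}{16231320}$ ($x = \frac{\frac{1}{-721 + 505} \left(382 + 505\right)}{-75145} = \frac{1}{-216} \cdot 887 \left(- \frac{1}{75145}\right) = \left(- \frac{1}{216}\right) 887 \left(- \frac{1}{75145}\right) = \left(- \frac{887}{216}\right) \left(- \frac{1}{75145}\right) = \frac{887}{16231320} \approx 5.4647 \cdot 10^{-5}$)
$\frac{k{\left(316 \right)} + v{\left(E{\left(-5 \right)} \right)}}{x} = \frac{-12 - 9}{\frac{887}{16231320}} = \left(-12 - 9\right) \frac{16231320}{887} = \left(-21\right) \frac{16231320}{887} = - \frac{340857720}{887}$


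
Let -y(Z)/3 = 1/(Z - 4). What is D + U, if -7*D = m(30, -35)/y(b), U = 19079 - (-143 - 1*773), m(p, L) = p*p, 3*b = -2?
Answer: 19795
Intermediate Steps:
b = -⅔ (b = (⅓)*(-2) = -⅔ ≈ -0.66667)
m(p, L) = p²
y(Z) = -3/(-4 + Z) (y(Z) = -3/(Z - 4) = -3/(-4 + Z))
U = 19995 (U = 19079 - (-143 - 773) = 19079 - 1*(-916) = 19079 + 916 = 19995)
D = -200 (D = -30²/(7*((-3/(-4 - ⅔)))) = -900/(7*((-3/(-14/3)))) = -900/(7*((-3*(-3/14)))) = -900/(7*9/14) = -900*14/(7*9) = -⅐*1400 = -200)
D + U = -200 + 19995 = 19795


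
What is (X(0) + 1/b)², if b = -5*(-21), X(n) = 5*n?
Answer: 1/11025 ≈ 9.0703e-5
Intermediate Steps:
b = 105
(X(0) + 1/b)² = (5*0 + 1/105)² = (0 + 1/105)² = (1/105)² = 1/11025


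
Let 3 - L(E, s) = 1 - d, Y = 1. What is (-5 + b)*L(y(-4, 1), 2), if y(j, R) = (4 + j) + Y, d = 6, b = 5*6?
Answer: 200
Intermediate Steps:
b = 30
y(j, R) = 5 + j (y(j, R) = (4 + j) + 1 = 5 + j)
L(E, s) = 8 (L(E, s) = 3 - (1 - 1*6) = 3 - (1 - 6) = 3 - 1*(-5) = 3 + 5 = 8)
(-5 + b)*L(y(-4, 1), 2) = (-5 + 30)*8 = 25*8 = 200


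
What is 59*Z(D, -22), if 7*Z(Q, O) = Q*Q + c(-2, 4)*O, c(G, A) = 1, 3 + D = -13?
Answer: 13806/7 ≈ 1972.3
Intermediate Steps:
D = -16 (D = -3 - 13 = -16)
Z(Q, O) = O/7 + Q**2/7 (Z(Q, O) = (Q*Q + 1*O)/7 = (Q**2 + O)/7 = (O + Q**2)/7 = O/7 + Q**2/7)
59*Z(D, -22) = 59*((1/7)*(-22) + (1/7)*(-16)**2) = 59*(-22/7 + (1/7)*256) = 59*(-22/7 + 256/7) = 59*(234/7) = 13806/7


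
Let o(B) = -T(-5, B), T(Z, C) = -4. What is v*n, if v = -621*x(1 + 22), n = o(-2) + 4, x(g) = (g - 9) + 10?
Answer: -119232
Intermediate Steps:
x(g) = 1 + g (x(g) = (-9 + g) + 10 = 1 + g)
o(B) = 4 (o(B) = -1*(-4) = 4)
n = 8 (n = 4 + 4 = 8)
v = -14904 (v = -621*(1 + (1 + 22)) = -621*(1 + 23) = -621*24 = -14904)
v*n = -14904*8 = -119232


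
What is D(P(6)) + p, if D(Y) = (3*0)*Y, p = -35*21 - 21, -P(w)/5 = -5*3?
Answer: -756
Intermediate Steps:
P(w) = 75 (P(w) = -(-25)*3 = -5*(-15) = 75)
p = -756 (p = -735 - 21 = -756)
D(Y) = 0 (D(Y) = 0*Y = 0)
D(P(6)) + p = 0 - 756 = -756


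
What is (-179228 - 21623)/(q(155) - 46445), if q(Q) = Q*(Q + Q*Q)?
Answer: -200851/3701455 ≈ -0.054263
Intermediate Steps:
q(Q) = Q*(Q + Q²)
(-179228 - 21623)/(q(155) - 46445) = (-179228 - 21623)/(155²*(1 + 155) - 46445) = -200851/(24025*156 - 46445) = -200851/(3747900 - 46445) = -200851/3701455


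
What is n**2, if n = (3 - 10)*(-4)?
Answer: 784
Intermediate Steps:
n = 28 (n = -7*(-4) = 28)
n**2 = 28**2 = 784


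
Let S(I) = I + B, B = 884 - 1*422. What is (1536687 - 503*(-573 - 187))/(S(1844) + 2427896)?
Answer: 1918967/2430202 ≈ 0.78963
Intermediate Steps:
B = 462 (B = 884 - 422 = 462)
S(I) = 462 + I (S(I) = I + 462 = 462 + I)
(1536687 - 503*(-573 - 187))/(S(1844) + 2427896) = (1536687 - 503*(-573 - 187))/((462 + 1844) + 2427896) = (1536687 - 503*(-760))/(2306 + 2427896) = (1536687 + 382280)/2430202 = 1918967*(1/2430202) = 1918967/2430202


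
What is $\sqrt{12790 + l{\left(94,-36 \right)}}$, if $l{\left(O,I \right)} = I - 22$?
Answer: $2 \sqrt{3183} \approx 112.84$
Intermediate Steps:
$l{\left(O,I \right)} = -22 + I$
$\sqrt{12790 + l{\left(94,-36 \right)}} = \sqrt{12790 - 58} = \sqrt{12732} = 2 \sqrt{3183}$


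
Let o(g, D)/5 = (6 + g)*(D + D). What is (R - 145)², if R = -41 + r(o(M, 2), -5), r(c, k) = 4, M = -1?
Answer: 33124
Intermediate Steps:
o(g, D) = 10*D*(6 + g) (o(g, D) = 5*((6 + g)*(D + D)) = 5*((6 + g)*(2*D)) = 5*(2*D*(6 + g)) = 10*D*(6 + g))
R = -37 (R = -41 + 4 = -37)
(R - 145)² = (-37 - 145)² = (-182)² = 33124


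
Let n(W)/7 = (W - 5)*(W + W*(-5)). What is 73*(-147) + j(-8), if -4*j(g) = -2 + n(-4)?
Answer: -20957/2 ≈ -10479.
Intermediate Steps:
n(W) = -28*W*(-5 + W) (n(W) = 7*((W - 5)*(W + W*(-5))) = 7*((-5 + W)*(W - 5*W)) = 7*((-5 + W)*(-4*W)) = 7*(-4*W*(-5 + W)) = -28*W*(-5 + W))
j(g) = 505/2 (j(g) = -(-2 + 28*(-4)*(5 - 1*(-4)))/4 = -(-2 + 28*(-4)*(5 + 4))/4 = -(-2 + 28*(-4)*9)/4 = -(-2 - 1008)/4 = -1/4*(-1010) = 505/2)
73*(-147) + j(-8) = 73*(-147) + 505/2 = -10731 + 505/2 = -20957/2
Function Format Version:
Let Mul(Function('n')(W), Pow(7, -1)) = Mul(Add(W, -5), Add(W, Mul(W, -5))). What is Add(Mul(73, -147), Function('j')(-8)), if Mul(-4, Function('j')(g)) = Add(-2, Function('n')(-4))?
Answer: Rational(-20957, 2) ≈ -10479.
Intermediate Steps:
Function('n')(W) = Mul(-28, W, Add(-5, W)) (Function('n')(W) = Mul(7, Mul(Add(W, -5), Add(W, Mul(W, -5)))) = Mul(7, Mul(Add(-5, W), Add(W, Mul(-5, W)))) = Mul(7, Mul(Add(-5, W), Mul(-4, W))) = Mul(7, Mul(-4, W, Add(-5, W))) = Mul(-28, W, Add(-5, W)))
Function('j')(g) = Rational(505, 2) (Function('j')(g) = Mul(Rational(-1, 4), Add(-2, Mul(28, -4, Add(5, Mul(-1, -4))))) = Mul(Rational(-1, 4), Add(-2, Mul(28, -4, Add(5, 4)))) = Mul(Rational(-1, 4), Add(-2, Mul(28, -4, 9))) = Mul(Rational(-1, 4), Add(-2, -1008)) = Mul(Rational(-1, 4), -1010) = Rational(505, 2))
Add(Mul(73, -147), Function('j')(-8)) = Add(Mul(73, -147), Rational(505, 2)) = Add(-10731, Rational(505, 2)) = Rational(-20957, 2)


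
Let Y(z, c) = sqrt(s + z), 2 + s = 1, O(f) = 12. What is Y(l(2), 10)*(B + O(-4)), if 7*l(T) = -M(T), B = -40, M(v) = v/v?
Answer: -8*I*sqrt(14) ≈ -29.933*I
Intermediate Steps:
M(v) = 1
s = -1 (s = -2 + 1 = -1)
l(T) = -1/7 (l(T) = (-1*1)/7 = (1/7)*(-1) = -1/7)
Y(z, c) = sqrt(-1 + z)
Y(l(2), 10)*(B + O(-4)) = sqrt(-1 - 1/7)*(-40 + 12) = sqrt(-8/7)*(-28) = (2*I*sqrt(14)/7)*(-28) = -8*I*sqrt(14)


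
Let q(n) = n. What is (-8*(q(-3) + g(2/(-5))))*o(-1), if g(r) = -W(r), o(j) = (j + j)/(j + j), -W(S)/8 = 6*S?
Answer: 888/5 ≈ 177.60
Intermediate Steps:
W(S) = -48*S
o(j) = 1 (o(j) = (2*j)/((2*j)) = (2*j)*(1/(2*j)) = 1)
g(r) = 48*r (g(r) = -(-48)*r = 48*r)
(-8*(q(-3) + g(2/(-5))))*o(-1) = -8*(-3 + 48*(2/(-5)))*1 = -8*(-3 + 48*(2*(-⅕)))*1 = -8*(-3 + 48*(-⅖))*1 = -8*(-3 - 96/5)*1 = -8*(-111/5)*1 = (888/5)*1 = 888/5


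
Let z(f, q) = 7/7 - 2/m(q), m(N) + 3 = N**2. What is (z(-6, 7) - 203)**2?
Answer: 21594609/529 ≈ 40822.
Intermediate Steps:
m(N) = -3 + N**2
z(f, q) = 1 - 2/(-3 + q**2) (z(f, q) = 7/7 - 2/(-3 + q**2) = 7*(1/7) - 2/(-3 + q**2) = 1 - 2/(-3 + q**2))
(z(-6, 7) - 203)**2 = ((-5 + 7**2)/(-3 + 7**2) - 203)**2 = ((-5 + 49)/(-3 + 49) - 203)**2 = (44/46 - 203)**2 = ((1/46)*44 - 203)**2 = (22/23 - 203)**2 = (-4647/23)**2 = 21594609/529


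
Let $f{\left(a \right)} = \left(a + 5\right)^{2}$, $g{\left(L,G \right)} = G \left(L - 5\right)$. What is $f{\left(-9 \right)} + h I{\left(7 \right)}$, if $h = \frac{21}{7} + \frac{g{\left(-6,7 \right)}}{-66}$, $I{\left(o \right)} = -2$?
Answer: $\frac{23}{3} \approx 7.6667$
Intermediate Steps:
$g{\left(L,G \right)} = G \left(-5 + L\right)$
$h = \frac{25}{6}$ ($h = \frac{21}{7} + \frac{7 \left(-5 - 6\right)}{-66} = 21 \cdot \frac{1}{7} + 7 \left(-11\right) \left(- \frac{1}{66}\right) = 3 - - \frac{7}{6} = 3 + \frac{7}{6} = \frac{25}{6} \approx 4.1667$)
$f{\left(a \right)} = \left(5 + a\right)^{2}$
$f{\left(-9 \right)} + h I{\left(7 \right)} = \left(5 - 9\right)^{2} + \frac{25}{6} \left(-2\right) = \left(-4\right)^{2} - \frac{25}{3} = 16 - \frac{25}{3} = \frac{23}{3}$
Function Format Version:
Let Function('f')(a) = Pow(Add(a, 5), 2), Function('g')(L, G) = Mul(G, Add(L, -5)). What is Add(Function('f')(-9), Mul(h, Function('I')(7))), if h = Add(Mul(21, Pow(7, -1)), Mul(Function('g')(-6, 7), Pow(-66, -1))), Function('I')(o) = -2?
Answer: Rational(23, 3) ≈ 7.6667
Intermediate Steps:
Function('g')(L, G) = Mul(G, Add(-5, L))
h = Rational(25, 6) (h = Add(Mul(21, Pow(7, -1)), Mul(Mul(7, Add(-5, -6)), Pow(-66, -1))) = Add(Mul(21, Rational(1, 7)), Mul(Mul(7, -11), Rational(-1, 66))) = Add(3, Mul(-77, Rational(-1, 66))) = Add(3, Rational(7, 6)) = Rational(25, 6) ≈ 4.1667)
Function('f')(a) = Pow(Add(5, a), 2)
Add(Function('f')(-9), Mul(h, Function('I')(7))) = Add(Pow(Add(5, -9), 2), Mul(Rational(25, 6), -2)) = Add(Pow(-4, 2), Rational(-25, 3)) = Add(16, Rational(-25, 3)) = Rational(23, 3)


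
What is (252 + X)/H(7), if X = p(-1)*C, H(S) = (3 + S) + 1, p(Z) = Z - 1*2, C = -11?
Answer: 285/11 ≈ 25.909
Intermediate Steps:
p(Z) = -2 + Z (p(Z) = Z - 2 = -2 + Z)
H(S) = 4 + S
X = 33 (X = (-2 - 1)*(-11) = -3*(-11) = 33)
(252 + X)/H(7) = (252 + 33)/(4 + 7) = 285/11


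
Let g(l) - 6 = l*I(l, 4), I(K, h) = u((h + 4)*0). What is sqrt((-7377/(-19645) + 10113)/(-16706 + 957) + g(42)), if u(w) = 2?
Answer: 2*sqrt(2138369266517265435)/309389105 ≈ 9.4529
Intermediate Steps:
I(K, h) = 2
g(l) = 6 + 2*l (g(l) = 6 + l*2 = 6 + 2*l)
sqrt((-7377/(-19645) + 10113)/(-16706 + 957) + g(42)) = sqrt((-7377/(-19645) + 10113)/(-16706 + 957) + (6 + 2*42)) = sqrt((-7377*(-1/19645) + 10113)/(-15749) + (6 + 84)) = sqrt((7377/19645 + 10113)*(-1/15749) + 90) = sqrt((198677262/19645)*(-1/15749) + 90) = sqrt(-198677262/309389105 + 90) = sqrt(27646342188/309389105) = 2*sqrt(2138369266517265435)/309389105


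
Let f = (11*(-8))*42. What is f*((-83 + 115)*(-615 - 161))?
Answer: 91779072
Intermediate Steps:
f = -3696 (f = -88*42 = -3696)
f*((-83 + 115)*(-615 - 161)) = -3696*(-83 + 115)*(-615 - 161) = -118272*(-776) = -3696*(-24832) = 91779072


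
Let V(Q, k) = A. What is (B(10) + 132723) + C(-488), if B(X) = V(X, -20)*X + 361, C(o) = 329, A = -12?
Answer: 133293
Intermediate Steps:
V(Q, k) = -12
B(X) = 361 - 12*X (B(X) = -12*X + 361 = 361 - 12*X)
(B(10) + 132723) + C(-488) = ((361 - 12*10) + 132723) + 329 = ((361 - 120) + 132723) + 329 = (241 + 132723) + 329 = 132964 + 329 = 133293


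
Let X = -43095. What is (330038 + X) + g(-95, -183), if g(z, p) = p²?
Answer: 320432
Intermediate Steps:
(330038 + X) + g(-95, -183) = (330038 - 43095) + (-183)² = 286943 + 33489 = 320432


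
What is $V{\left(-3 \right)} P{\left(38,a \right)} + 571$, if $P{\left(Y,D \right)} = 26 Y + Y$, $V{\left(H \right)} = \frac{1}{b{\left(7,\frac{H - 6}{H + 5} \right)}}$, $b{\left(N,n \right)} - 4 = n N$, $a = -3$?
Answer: $\frac{29353}{55} \approx 533.69$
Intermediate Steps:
$b{\left(N,n \right)} = 4 + N n$ ($b{\left(N,n \right)} = 4 + n N = 4 + N n$)
$V{\left(H \right)} = \frac{1}{4 + \frac{7 \left(-6 + H\right)}{5 + H}}$ ($V{\left(H \right)} = \frac{1}{4 + 7 \frac{H - 6}{H + 5}} = \frac{1}{4 + 7 \frac{-6 + H}{5 + H}} = \frac{1}{4 + \frac{7 \left(-6 + H\right)}{5 + H}}$)
$P{\left(Y,D \right)} = 27 Y$
$V{\left(-3 \right)} P{\left(38,a \right)} + 571 = \frac{5 - 3}{11 \left(-2 - 3\right)} 27 \cdot 38 + 571 = \frac{1}{11} \frac{1}{-5} \cdot 2 \cdot 1026 + 571 = \frac{1}{11} \left(- \frac{1}{5}\right) 2 \cdot 1026 + 571 = \left(- \frac{2}{55}\right) 1026 + 571 = - \frac{2052}{55} + 571 = \frac{29353}{55}$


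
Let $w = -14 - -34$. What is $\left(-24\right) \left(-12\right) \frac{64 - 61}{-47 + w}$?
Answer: $-32$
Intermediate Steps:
$w = 20$ ($w = -14 + 34 = 20$)
$\left(-24\right) \left(-12\right) \frac{64 - 61}{-47 + w} = \left(-24\right) \left(-12\right) \frac{64 - 61}{-47 + 20} = 288 \frac{3}{-27} = 288 \cdot 3 \left(- \frac{1}{27}\right) = 288 \left(- \frac{1}{9}\right) = -32$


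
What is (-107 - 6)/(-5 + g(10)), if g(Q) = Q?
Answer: -113/5 ≈ -22.600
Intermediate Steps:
(-107 - 6)/(-5 + g(10)) = (-107 - 6)/(-5 + 10) = -113/5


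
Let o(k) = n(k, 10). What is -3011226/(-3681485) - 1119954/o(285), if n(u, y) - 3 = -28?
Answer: 9265548612/206825 ≈ 44799.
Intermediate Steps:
n(u, y) = -25 (n(u, y) = 3 - 28 = -25)
o(k) = -25
-3011226/(-3681485) - 1119954/o(285) = -3011226/(-3681485) - 1119954/(-25) = -3011226*(-1/3681485) - 1119954*(-1/25) = 33834/41365 + 1119954/25 = 9265548612/206825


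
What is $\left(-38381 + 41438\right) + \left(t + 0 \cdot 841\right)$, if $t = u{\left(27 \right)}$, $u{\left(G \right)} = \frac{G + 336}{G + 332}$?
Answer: $\frac{1097826}{359} \approx 3058.0$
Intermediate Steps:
$u{\left(G \right)} = \frac{336 + G}{332 + G}$
$t = \frac{363}{359}$ ($t = \frac{336 + 27}{332 + 27} = \frac{1}{359} \cdot 363 = \frac{363}{359} \approx 1.0111$)
$\left(-38381 + 41438\right) + \left(t + 0 \cdot 841\right) = \left(-38381 + 41438\right) + \left(\frac{363}{359} + 0 \cdot 841\right) = 3057 + \left(\frac{363}{359} + 0\right) = 3057 + \frac{363}{359} = \frac{1097826}{359}$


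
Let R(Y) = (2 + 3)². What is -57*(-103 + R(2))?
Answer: 4446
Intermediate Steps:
R(Y) = 25 (R(Y) = 5² = 25)
-57*(-103 + R(2)) = -57*(-103 + 25) = -57*(-78) = 4446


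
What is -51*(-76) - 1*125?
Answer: 3751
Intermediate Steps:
-51*(-76) - 1*125 = 3876 - 125 = 3751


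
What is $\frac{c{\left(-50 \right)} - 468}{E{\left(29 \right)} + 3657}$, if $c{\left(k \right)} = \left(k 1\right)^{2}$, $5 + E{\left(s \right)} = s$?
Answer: $\frac{2032}{3681} \approx 0.55202$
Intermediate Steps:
$E{\left(s \right)} = -5 + s$
$c{\left(k \right)} = k^{2}$
$\frac{c{\left(-50 \right)} - 468}{E{\left(29 \right)} + 3657} = \frac{\left(-50\right)^{2} - 468}{\left(-5 + 29\right) + 3657} = \frac{2500 - 468}{24 + 3657} = \frac{2032}{3681}$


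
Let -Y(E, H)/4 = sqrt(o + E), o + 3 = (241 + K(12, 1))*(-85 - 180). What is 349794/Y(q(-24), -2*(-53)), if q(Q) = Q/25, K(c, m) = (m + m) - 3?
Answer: 291495*I*sqrt(32451)/151438 ≈ 346.75*I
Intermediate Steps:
K(c, m) = -3 + 2*m (K(c, m) = 2*m - 3 = -3 + 2*m)
o = -63603 (o = -3 + (241 + (-3 + 2*1))*(-85 - 180) = -3 + (241 + (-3 + 2))*(-265) = -3 + (241 - 1)*(-265) = -3 + 240*(-265) = -3 - 63600 = -63603)
q(Q) = Q/25 (q(Q) = Q*(1/25) = Q/25)
Y(E, H) = -4*sqrt(-63603 + E)
349794/Y(q(-24), -2*(-53)) = 349794/((-4*sqrt(-63603 + (1/25)*(-24)))) = 349794/((-4*sqrt(-63603 - 24/25))) = 349794/((-28*I*sqrt(32451)/5)) = 349794*(5*I*sqrt(32451)/908628) = 291495*I*sqrt(32451)/151438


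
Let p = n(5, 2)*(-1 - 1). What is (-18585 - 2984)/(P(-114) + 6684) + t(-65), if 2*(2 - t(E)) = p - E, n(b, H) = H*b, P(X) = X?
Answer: -78127/3285 ≈ -23.783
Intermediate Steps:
p = -20 (p = (2*5)*(-1 - 1) = 10*(-2) = -20)
t(E) = 12 + E/2 (t(E) = 2 - (-20 - E)/2 = 2 + (10 + E/2) = 12 + E/2)
(-18585 - 2984)/(P(-114) + 6684) + t(-65) = (-18585 - 2984)/(-114 + 6684) + (12 + (½)*(-65)) = -21569/6570 + (12 - 65/2) = -21569*1/6570 - 41/2 = -21569/6570 - 41/2 = -78127/3285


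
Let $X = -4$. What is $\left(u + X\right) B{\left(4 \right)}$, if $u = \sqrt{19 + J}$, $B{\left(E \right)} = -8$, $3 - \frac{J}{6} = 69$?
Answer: $32 - 8 i \sqrt{377} \approx 32.0 - 155.33 i$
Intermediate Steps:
$J = -396$ ($J = 18 - 414 = -396$)
$u = i \sqrt{377}$ ($u = \sqrt{19 - 396} = \sqrt{-377} = i \sqrt{377} \approx 19.417 i$)
$\left(u + X\right) B{\left(4 \right)} = \left(i \sqrt{377} - 4\right) \left(-8\right) = \left(-4 + i \sqrt{377}\right) \left(-8\right) = 32 - 8 i \sqrt{377}$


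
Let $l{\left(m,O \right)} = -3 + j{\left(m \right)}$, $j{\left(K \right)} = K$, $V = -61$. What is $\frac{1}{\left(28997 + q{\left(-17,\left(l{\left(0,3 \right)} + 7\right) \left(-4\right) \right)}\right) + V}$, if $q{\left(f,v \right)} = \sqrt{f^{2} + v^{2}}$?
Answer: $\frac{28936}{837291551} - \frac{\sqrt{545}}{837291551} \approx 3.4531 \cdot 10^{-5}$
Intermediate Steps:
$l{\left(m,O \right)} = -3 + m$
$\frac{1}{\left(28997 + q{\left(-17,\left(l{\left(0,3 \right)} + 7\right) \left(-4\right) \right)}\right) + V} = \frac{1}{\left(28997 + \sqrt{\left(-17\right)^{2} + \left(\left(\left(-3 + 0\right) + 7\right) \left(-4\right)\right)^{2}}\right) - 61} = \frac{1}{\left(28997 + \sqrt{289 + \left(\left(-3 + 7\right) \left(-4\right)\right)^{2}}\right) - 61} = \frac{1}{\left(28997 + \sqrt{289 + \left(4 \left(-4\right)\right)^{2}}\right) - 61} = \frac{1}{\left(28997 + \sqrt{289 + \left(-16\right)^{2}}\right) - 61} = \frac{1}{\left(28997 + \sqrt{289 + 256}\right) - 61} = \frac{1}{\left(28997 + \sqrt{545}\right) - 61} = \frac{1}{28936 + \sqrt{545}}$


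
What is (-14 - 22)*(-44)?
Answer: 1584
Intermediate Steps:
(-14 - 22)*(-44) = -36*(-44) = 1584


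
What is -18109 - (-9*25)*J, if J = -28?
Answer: -24409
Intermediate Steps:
-18109 - (-9*25)*J = -18109 - (-9*25)*(-28) = -18109 - (-225)*(-28) = -18109 - 1*6300 = -18109 - 6300 = -24409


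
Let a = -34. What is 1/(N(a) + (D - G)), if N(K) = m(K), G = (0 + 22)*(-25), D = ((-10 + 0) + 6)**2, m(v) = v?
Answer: 1/532 ≈ 0.0018797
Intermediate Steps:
D = 16 (D = (-10 + 6)**2 = (-4)**2 = 16)
G = -550 (G = 22*(-25) = -550)
N(K) = K
1/(N(a) + (D - G)) = 1/(-34 + (16 - 1*(-550))) = 1/(-34 + (16 + 550)) = 1/(-34 + 566) = 1/532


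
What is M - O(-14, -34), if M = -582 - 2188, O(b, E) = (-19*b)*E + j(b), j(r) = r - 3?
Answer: 6291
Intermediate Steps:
j(r) = -3 + r
O(b, E) = -3 + b - 19*E*b (O(b, E) = (-19*b)*E + (-3 + b) = -19*E*b + (-3 + b) = -3 + b - 19*E*b)
M = -2770
M - O(-14, -34) = -2770 - (-3 - 14 - 19*(-34)*(-14)) = -2770 - (-3 - 14 - 9044) = -2770 - 1*(-9061) = -2770 + 9061 = 6291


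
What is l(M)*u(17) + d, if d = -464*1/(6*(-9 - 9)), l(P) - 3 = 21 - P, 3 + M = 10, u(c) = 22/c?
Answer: 710/27 ≈ 26.296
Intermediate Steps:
M = 7 (M = -3 + 10 = 7)
l(P) = 24 - P (l(P) = 3 + (21 - P) = 24 - P)
d = 116/27 (d = -464/(6*(-18)) = -464/(-108) = -464*(-1/108) = 116/27 ≈ 4.2963)
l(M)*u(17) + d = (24 - 1*7)*(22/17) + 116/27 = (24 - 7)*(22*(1/17)) + 116/27 = 17*(22/17) + 116/27 = 22 + 116/27 = 710/27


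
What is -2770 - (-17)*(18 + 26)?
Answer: -2022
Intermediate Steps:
-2770 - (-17)*(18 + 26) = -2770 - (-17)*44 = -2770 - 1*(-748) = -2770 + 748 = -2022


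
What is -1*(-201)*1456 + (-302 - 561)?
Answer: 291793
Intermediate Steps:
-1*(-201)*1456 + (-302 - 561) = 201*1456 - 863 = 292656 - 863 = 291793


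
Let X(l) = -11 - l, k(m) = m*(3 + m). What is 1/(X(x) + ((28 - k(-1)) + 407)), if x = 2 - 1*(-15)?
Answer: 1/409 ≈ 0.0024450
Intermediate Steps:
x = 17 (x = 2 + 15 = 17)
1/(X(x) + ((28 - k(-1)) + 407)) = 1/((-11 - 1*17) + ((28 - (-1)*(3 - 1)) + 407)) = 1/((-11 - 17) + ((28 - (-1)*2) + 407)) = 1/(-28 + ((28 - 1*(-2)) + 407)) = 1/(-28 + ((28 + 2) + 407)) = 1/(-28 + (30 + 407)) = 1/(-28 + 437) = 1/409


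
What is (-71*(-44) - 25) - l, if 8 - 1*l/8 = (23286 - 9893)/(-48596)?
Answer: 36845429/12149 ≈ 3032.8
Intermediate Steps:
l = 804322/12149 (l = 64 - 8*(23286 - 9893)/(-48596) = 64 - 107144*(-1)/48596 = 64 - 8*(-13393/48596) = 64 + 26786/12149 = 804322/12149 ≈ 66.205)
(-71*(-44) - 25) - l = (-71*(-44) - 25) - 1*804322/12149 = (3124 - 25) - 804322/12149 = 3099 - 804322/12149 = 36845429/12149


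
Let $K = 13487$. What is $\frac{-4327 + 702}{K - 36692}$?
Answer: $\frac{725}{4641} \approx 0.15622$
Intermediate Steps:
$\frac{-4327 + 702}{K - 36692} = \frac{-4327 + 702}{13487 - 36692} = - \frac{3625}{-23205} = \left(-3625\right) \left(- \frac{1}{23205}\right) = \frac{725}{4641}$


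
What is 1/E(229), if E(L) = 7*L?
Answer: 1/1603 ≈ 0.00062383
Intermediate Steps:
1/E(229) = 1/(7*229) = 1/1603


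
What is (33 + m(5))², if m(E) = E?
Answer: 1444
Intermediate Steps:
(33 + m(5))² = (33 + 5)² = 38² = 1444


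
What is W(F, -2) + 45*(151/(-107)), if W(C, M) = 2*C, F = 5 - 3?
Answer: -6367/107 ≈ -59.505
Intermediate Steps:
F = 2
W(F, -2) + 45*(151/(-107)) = 2*2 + 45*(151/(-107)) = 4 + 45*(151*(-1/107)) = 4 + 45*(-151/107) = 4 - 6795/107 = -6367/107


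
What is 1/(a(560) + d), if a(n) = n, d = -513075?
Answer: -1/512515 ≈ -1.9512e-6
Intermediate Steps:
1/(a(560) + d) = 1/(560 - 513075) = 1/(-512515) = -1/512515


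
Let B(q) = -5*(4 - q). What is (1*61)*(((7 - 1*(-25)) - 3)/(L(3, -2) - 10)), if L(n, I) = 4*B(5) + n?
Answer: 1769/13 ≈ 136.08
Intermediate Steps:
B(q) = -20 + 5*q
L(n, I) = 20 + n (L(n, I) = 4*(-20 + 5*5) + n = 4*(-20 + 25) + n = 4*5 + n = 20 + n)
(1*61)*(((7 - 1*(-25)) - 3)/(L(3, -2) - 10)) = (1*61)*(((7 - 1*(-25)) - 3)/((20 + 3) - 10)) = 61*(((7 + 25) - 3)/(23 - 10)) = 61*((32 - 3)/13) = 61*(29*(1/13)) = 61*(29/13) = 1769/13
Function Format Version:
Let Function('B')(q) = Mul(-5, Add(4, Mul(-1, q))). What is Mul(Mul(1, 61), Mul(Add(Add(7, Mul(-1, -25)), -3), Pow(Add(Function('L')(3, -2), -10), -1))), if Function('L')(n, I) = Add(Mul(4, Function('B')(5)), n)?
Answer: Rational(1769, 13) ≈ 136.08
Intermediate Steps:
Function('B')(q) = Add(-20, Mul(5, q))
Function('L')(n, I) = Add(20, n) (Function('L')(n, I) = Add(Mul(4, Add(-20, Mul(5, 5))), n) = Add(Mul(4, Add(-20, 25)), n) = Add(Mul(4, 5), n) = Add(20, n))
Mul(Mul(1, 61), Mul(Add(Add(7, Mul(-1, -25)), -3), Pow(Add(Function('L')(3, -2), -10), -1))) = Mul(Mul(1, 61), Mul(Add(Add(7, Mul(-1, -25)), -3), Pow(Add(Add(20, 3), -10), -1))) = Mul(61, Mul(Add(Add(7, 25), -3), Pow(Add(23, -10), -1))) = Mul(61, Mul(Add(32, -3), Pow(13, -1))) = Mul(61, Mul(29, Rational(1, 13))) = Mul(61, Rational(29, 13)) = Rational(1769, 13)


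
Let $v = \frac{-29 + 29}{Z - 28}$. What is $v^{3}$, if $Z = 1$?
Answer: $0$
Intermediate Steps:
$v = 0$ ($v = \frac{-29 + 29}{1 - 28} = \frac{0}{-27} = 0 \left(- \frac{1}{27}\right) = 0$)
$v^{3} = 0^{3} = 0$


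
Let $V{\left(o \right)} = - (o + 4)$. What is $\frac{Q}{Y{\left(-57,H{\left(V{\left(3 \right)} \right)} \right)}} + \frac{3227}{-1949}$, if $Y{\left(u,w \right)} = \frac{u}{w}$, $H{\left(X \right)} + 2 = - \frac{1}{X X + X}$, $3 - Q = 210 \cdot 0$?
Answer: $- \frac{2409481}{1555302} \approx -1.5492$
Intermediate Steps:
$Q = 3$ ($Q = 3 - 210 \cdot 0 = 3 - 0 = 3 + 0 = 3$)
$V{\left(o \right)} = -4 - o$ ($V{\left(o \right)} = - (4 + o) = -4 - o$)
$H{\left(X \right)} = -2 - \frac{1}{X + X^{2}}$ ($H{\left(X \right)} = -2 - \frac{1}{X X + X} = -2 - \frac{1}{X^{2} + X} = -2 - \frac{1}{X + X^{2}}$)
$\frac{Q}{Y{\left(-57,H{\left(V{\left(3 \right)} \right)} \right)}} + \frac{3227}{-1949} = \frac{3}{\left(-57\right) \frac{1}{\frac{1}{-4 - 3} \frac{1}{1 - 7} \left(-1 - 2 \left(-4 - 3\right) - 2 \left(-4 - 3\right)^{2}\right)}} + \frac{3227}{-1949} = \frac{3}{\left(-57\right) \frac{1}{\frac{1}{-4 - 3} \frac{1}{1 - 7} \left(-1 - 2 \left(-4 - 3\right) - 2 \left(-4 - 3\right)^{2}\right)}} + 3227 \left(- \frac{1}{1949}\right) = \frac{3}{\left(-57\right) \frac{1}{\frac{1}{-7} \frac{1}{1 - 7} \left(-1 - -14 - 2 \left(-7\right)^{2}\right)}} - \frac{3227}{1949} = \frac{3}{\left(-57\right) \frac{1}{\left(- \frac{1}{7}\right) \frac{1}{-6} \left(-1 + 14 - 98\right)}} - \frac{3227}{1949} = \frac{3}{\left(-57\right) \frac{1}{\left(- \frac{1}{7}\right) \left(- \frac{1}{6}\right) \left(-1 + 14 - 98\right)}} - \frac{3227}{1949} = \frac{3}{\left(-57\right) \frac{1}{\left(- \frac{1}{7}\right) \left(- \frac{1}{6}\right) \left(-85\right)}} - \frac{3227}{1949} = \frac{3}{\left(-57\right) \frac{1}{- \frac{85}{42}}} - \frac{3227}{1949} = \frac{3}{\left(-57\right) \left(- \frac{42}{85}\right)} - \frac{3227}{1949} = \frac{3}{\frac{2394}{85}} - \frac{3227}{1949} = 3 \cdot \frac{85}{2394} - \frac{3227}{1949} = \frac{85}{798} - \frac{3227}{1949} = - \frac{2409481}{1555302}$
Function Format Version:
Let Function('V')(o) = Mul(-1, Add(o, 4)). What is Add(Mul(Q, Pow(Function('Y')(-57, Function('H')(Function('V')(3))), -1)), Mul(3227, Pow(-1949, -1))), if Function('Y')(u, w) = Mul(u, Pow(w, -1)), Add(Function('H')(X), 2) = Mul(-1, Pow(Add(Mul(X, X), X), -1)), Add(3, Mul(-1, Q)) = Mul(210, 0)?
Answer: Rational(-2409481, 1555302) ≈ -1.5492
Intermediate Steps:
Q = 3 (Q = Add(3, Mul(-1, Mul(210, 0))) = Add(3, Mul(-1, 0)) = Add(3, 0) = 3)
Function('V')(o) = Add(-4, Mul(-1, o)) (Function('V')(o) = Mul(-1, Add(4, o)) = Add(-4, Mul(-1, o)))
Function('H')(X) = Add(-2, Mul(-1, Pow(Add(X, Pow(X, 2)), -1))) (Function('H')(X) = Add(-2, Mul(-1, Pow(Add(Mul(X, X), X), -1))) = Add(-2, Mul(-1, Pow(Add(Pow(X, 2), X), -1))) = Add(-2, Mul(-1, Pow(Add(X, Pow(X, 2)), -1))))
Add(Mul(Q, Pow(Function('Y')(-57, Function('H')(Function('V')(3))), -1)), Mul(3227, Pow(-1949, -1))) = Add(Mul(3, Pow(Mul(-57, Pow(Mul(Pow(Add(-4, Mul(-1, 3)), -1), Pow(Add(1, Add(-4, Mul(-1, 3))), -1), Add(-1, Mul(-2, Add(-4, Mul(-1, 3))), Mul(-2, Pow(Add(-4, Mul(-1, 3)), 2)))), -1)), -1)), Mul(3227, Pow(-1949, -1))) = Add(Mul(3, Pow(Mul(-57, Pow(Mul(Pow(Add(-4, -3), -1), Pow(Add(1, Add(-4, -3)), -1), Add(-1, Mul(-2, Add(-4, -3)), Mul(-2, Pow(Add(-4, -3), 2)))), -1)), -1)), Mul(3227, Rational(-1, 1949))) = Add(Mul(3, Pow(Mul(-57, Pow(Mul(Pow(-7, -1), Pow(Add(1, -7), -1), Add(-1, Mul(-2, -7), Mul(-2, Pow(-7, 2)))), -1)), -1)), Rational(-3227, 1949)) = Add(Mul(3, Pow(Mul(-57, Pow(Mul(Rational(-1, 7), Pow(-6, -1), Add(-1, 14, Mul(-2, 49))), -1)), -1)), Rational(-3227, 1949)) = Add(Mul(3, Pow(Mul(-57, Pow(Mul(Rational(-1, 7), Rational(-1, 6), Add(-1, 14, -98)), -1)), -1)), Rational(-3227, 1949)) = Add(Mul(3, Pow(Mul(-57, Pow(Mul(Rational(-1, 7), Rational(-1, 6), -85), -1)), -1)), Rational(-3227, 1949)) = Add(Mul(3, Pow(Mul(-57, Pow(Rational(-85, 42), -1)), -1)), Rational(-3227, 1949)) = Add(Mul(3, Pow(Mul(-57, Rational(-42, 85)), -1)), Rational(-3227, 1949)) = Add(Mul(3, Pow(Rational(2394, 85), -1)), Rational(-3227, 1949)) = Add(Mul(3, Rational(85, 2394)), Rational(-3227, 1949)) = Add(Rational(85, 798), Rational(-3227, 1949)) = Rational(-2409481, 1555302)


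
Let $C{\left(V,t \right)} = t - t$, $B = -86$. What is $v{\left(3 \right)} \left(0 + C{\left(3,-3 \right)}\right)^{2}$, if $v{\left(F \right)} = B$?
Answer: $0$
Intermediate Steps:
$C{\left(V,t \right)} = 0$
$v{\left(F \right)} = -86$
$v{\left(3 \right)} \left(0 + C{\left(3,-3 \right)}\right)^{2} = - 86 \left(0 + 0\right)^{2} = - 86 \cdot 0^{2} = \left(-86\right) 0 = 0$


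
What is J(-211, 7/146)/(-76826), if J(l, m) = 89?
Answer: -89/76826 ≈ -0.0011585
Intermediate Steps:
J(-211, 7/146)/(-76826) = 89/(-76826) = 89*(-1/76826) = -89/76826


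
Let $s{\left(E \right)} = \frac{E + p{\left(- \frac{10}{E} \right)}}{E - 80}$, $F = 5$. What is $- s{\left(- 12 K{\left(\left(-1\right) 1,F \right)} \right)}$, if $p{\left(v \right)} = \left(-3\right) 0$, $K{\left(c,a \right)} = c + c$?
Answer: $\frac{3}{7} \approx 0.42857$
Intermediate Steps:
$K{\left(c,a \right)} = 2 c$
$p{\left(v \right)} = 0$
$s{\left(E \right)} = \frac{E}{-80 + E}$ ($s{\left(E \right)} = \frac{E + 0}{E - 80} = \frac{E}{-80 + E}$)
$- s{\left(- 12 K{\left(\left(-1\right) 1,F \right)} \right)} = - \frac{\left(-12\right) 2 \left(\left(-1\right) 1\right)}{-80 - 12 \cdot 2 \left(\left(-1\right) 1\right)} = - \frac{\left(-12\right) 2 \left(-1\right)}{-80 - 12 \cdot 2 \left(-1\right)} = - \frac{\left(-12\right) \left(-2\right)}{-80 - -24} = - \frac{24}{-80 + 24} = - \frac{24}{-56} = - \frac{24 \left(-1\right)}{56} = \left(-1\right) \left(- \frac{3}{7}\right) = \frac{3}{7}$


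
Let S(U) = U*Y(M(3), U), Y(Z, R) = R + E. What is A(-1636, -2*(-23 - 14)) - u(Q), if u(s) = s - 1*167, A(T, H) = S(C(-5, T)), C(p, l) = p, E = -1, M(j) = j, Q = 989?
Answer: -792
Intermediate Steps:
Y(Z, R) = -1 + R (Y(Z, R) = R - 1 = -1 + R)
S(U) = U*(-1 + U)
A(T, H) = 30 (A(T, H) = -5*(-1 - 5) = -5*(-6) = 30)
u(s) = -167 + s (u(s) = s - 167 = -167 + s)
A(-1636, -2*(-23 - 14)) - u(Q) = 30 - (-167 + 989) = 30 - 1*822 = 30 - 822 = -792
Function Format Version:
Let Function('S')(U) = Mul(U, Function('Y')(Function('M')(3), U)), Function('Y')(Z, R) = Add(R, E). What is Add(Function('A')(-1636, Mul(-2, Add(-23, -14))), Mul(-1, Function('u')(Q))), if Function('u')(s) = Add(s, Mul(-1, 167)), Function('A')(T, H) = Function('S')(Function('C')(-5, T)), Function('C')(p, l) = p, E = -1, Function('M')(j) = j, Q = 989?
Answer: -792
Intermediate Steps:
Function('Y')(Z, R) = Add(-1, R) (Function('Y')(Z, R) = Add(R, -1) = Add(-1, R))
Function('S')(U) = Mul(U, Add(-1, U))
Function('A')(T, H) = 30 (Function('A')(T, H) = Mul(-5, Add(-1, -5)) = Mul(-5, -6) = 30)
Function('u')(s) = Add(-167, s) (Function('u')(s) = Add(s, -167) = Add(-167, s))
Add(Function('A')(-1636, Mul(-2, Add(-23, -14))), Mul(-1, Function('u')(Q))) = Add(30, Mul(-1, Add(-167, 989))) = Add(30, Mul(-1, 822)) = Add(30, -822) = -792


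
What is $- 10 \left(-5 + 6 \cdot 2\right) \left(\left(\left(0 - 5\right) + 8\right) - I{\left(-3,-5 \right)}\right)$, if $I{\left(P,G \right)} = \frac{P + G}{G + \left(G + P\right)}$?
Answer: $- \frac{2170}{13} \approx -166.92$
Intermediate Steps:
$I{\left(P,G \right)} = \frac{G + P}{P + 2 G}$
$- 10 \left(-5 + 6 \cdot 2\right) \left(\left(\left(0 - 5\right) + 8\right) - I{\left(-3,-5 \right)}\right) = - 10 \left(-5 + 6 \cdot 2\right) \left(\left(\left(0 - 5\right) + 8\right) - \frac{-5 - 3}{-3 + 2 \left(-5\right)}\right) = - 10 \left(-5 + 12\right) \left(\left(-5 + 8\right) - \frac{1}{-3 - 10} \left(-8\right)\right) = \left(-10\right) 7 \left(3 - \frac{1}{-13} \left(-8\right)\right) = - 70 \left(3 - \left(- \frac{1}{13}\right) \left(-8\right)\right) = - 70 \left(3 - \frac{8}{13}\right) = \left(-70\right) \frac{31}{13} = - \frac{2170}{13}$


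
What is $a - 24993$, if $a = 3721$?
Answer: $-21272$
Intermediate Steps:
$a - 24993 = 3721 - 24993 = -21272$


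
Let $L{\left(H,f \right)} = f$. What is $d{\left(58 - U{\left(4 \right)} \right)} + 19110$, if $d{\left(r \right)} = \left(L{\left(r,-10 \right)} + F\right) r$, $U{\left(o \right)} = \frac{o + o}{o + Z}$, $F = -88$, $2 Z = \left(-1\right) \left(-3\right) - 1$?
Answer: $\frac{67914}{5} \approx 13583.0$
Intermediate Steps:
$Z = 1$ ($Z = \frac{\left(-1\right) \left(-3\right) - 1}{2} = \frac{3 - 1}{2} = \frac{1}{2} \cdot 2 = 1$)
$U{\left(o \right)} = \frac{2 o}{1 + o}$ ($U{\left(o \right)} = \frac{o + o}{o + 1} = \frac{2 o}{1 + o}$)
$d{\left(r \right)} = - 98 r$ ($d{\left(r \right)} = \left(-10 - 88\right) r = - 98 r$)
$d{\left(58 - U{\left(4 \right)} \right)} + 19110 = - 98 \left(58 - 2 \cdot 4 \frac{1}{1 + 4}\right) + 19110 = - 98 \left(58 - 2 \cdot 4 \cdot \frac{1}{5}\right) + 19110 = - 98 \left(58 - \frac{8}{5}\right) + 19110 = \left(-98\right) \frac{282}{5} + 19110 = - \frac{27636}{5} + 19110 = \frac{67914}{5}$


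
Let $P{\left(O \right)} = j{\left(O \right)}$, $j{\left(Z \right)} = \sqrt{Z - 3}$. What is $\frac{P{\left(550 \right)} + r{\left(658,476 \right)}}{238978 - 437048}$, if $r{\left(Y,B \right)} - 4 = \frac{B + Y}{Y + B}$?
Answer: $- \frac{1}{39614} - \frac{\sqrt{547}}{198070} \approx -0.00014332$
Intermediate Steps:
$j{\left(Z \right)} = \sqrt{-3 + Z}$
$P{\left(O \right)} = \sqrt{-3 + O}$
$r{\left(Y,B \right)} = 5$ ($r{\left(Y,B \right)} = 4 + \frac{B + Y}{Y + B} = 4 + \frac{B + Y}{B + Y} = 4 + 1 = 5$)
$\frac{P{\left(550 \right)} + r{\left(658,476 \right)}}{238978 - 437048} = \frac{\sqrt{-3 + 550} + 5}{238978 - 437048} = \frac{\sqrt{547} + 5}{-198070} = \left(5 + \sqrt{547}\right) \left(- \frac{1}{198070}\right) = - \frac{1}{39614} - \frac{\sqrt{547}}{198070}$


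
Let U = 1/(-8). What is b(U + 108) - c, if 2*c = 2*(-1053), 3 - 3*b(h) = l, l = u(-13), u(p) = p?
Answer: 3175/3 ≈ 1058.3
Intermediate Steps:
U = -⅛ ≈ -0.12500
l = -13
b(h) = 16/3 (b(h) = 1 - ⅓*(-13) = 1 + 13/3 = 16/3)
c = -1053 (c = (2*(-1053))/2 = (½)*(-2106) = -1053)
b(U + 108) - c = 16/3 - 1*(-1053) = 16/3 + 1053 = 3175/3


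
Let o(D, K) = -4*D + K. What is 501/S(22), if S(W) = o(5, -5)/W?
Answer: -11022/25 ≈ -440.88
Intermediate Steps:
o(D, K) = K - 4*D
S(W) = -25/W (S(W) = (-5 - 4*5)/W = (-5 - 20)/W = -25/W)
501/S(22) = 501/((-25/22)) = 501/((-25*1/22)) = 501/(-25/22) = 501*(-22/25) = -11022/25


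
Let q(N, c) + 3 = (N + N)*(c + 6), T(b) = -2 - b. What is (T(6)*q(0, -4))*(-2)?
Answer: -48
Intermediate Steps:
q(N, c) = -3 + 2*N*(6 + c) (q(N, c) = -3 + (N + N)*(c + 6) = -3 + (2*N)*(6 + c) = -3 + 2*N*(6 + c))
(T(6)*q(0, -4))*(-2) = ((-2 - 1*6)*(-3 + 12*0 + 2*0*(-4)))*(-2) = ((-2 - 6)*(-3 + 0 + 0))*(-2) = -8*(-3)*(-2) = 24*(-2) = -48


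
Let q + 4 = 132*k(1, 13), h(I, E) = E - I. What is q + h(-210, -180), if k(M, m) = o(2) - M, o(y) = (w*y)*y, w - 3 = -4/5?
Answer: 5278/5 ≈ 1055.6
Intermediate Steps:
w = 11/5 (w = 3 - 4/5 = 11/5 ≈ 2.2000)
o(y) = 11*y**2/5 (o(y) = (11*y/5)*y = 11*y**2/5)
k(M, m) = 44/5 - M (k(M, m) = (11/5)*2**2 - M = (11/5)*4 - M = 44/5 - M)
q = 5128/5 (q = -4 + 132*(44/5 - 1*1) = -4 + 132*(44/5 - 1) = -4 + 132*(39/5) = -4 + 5148/5 = 5128/5 ≈ 1025.6)
q + h(-210, -180) = 5128/5 + (-180 - 1*(-210)) = 5128/5 + (-180 + 210) = 5128/5 + 30 = 5278/5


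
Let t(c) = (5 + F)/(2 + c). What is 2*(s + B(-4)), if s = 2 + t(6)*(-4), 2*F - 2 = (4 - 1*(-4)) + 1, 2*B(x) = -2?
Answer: -17/2 ≈ -8.5000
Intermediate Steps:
B(x) = -1 (B(x) = (1/2)*(-2) = -1)
F = 11/2 (F = 1 + ((4 - 1*(-4)) + 1)/2 = 1 + ((4 + 4) + 1)/2 = 1 + (8 + 1)/2 = 1 + (1/2)*9 = 1 + 9/2 = 11/2 ≈ 5.5000)
t(c) = 21/(2*(2 + c)) (t(c) = (5 + 11/2)/(2 + c) = 21/(2*(2 + c)))
s = -13/4 (s = 2 + (21/(2*(2 + 6)))*(-4) = 2 + ((21/2)/8)*(-4) = 2 + ((21/2)*(1/8))*(-4) = 2 + (21/16)*(-4) = 2 - 21/4 = -13/4 ≈ -3.2500)
2*(s + B(-4)) = 2*(-13/4 - 1) = 2*(-17/4) = -17/2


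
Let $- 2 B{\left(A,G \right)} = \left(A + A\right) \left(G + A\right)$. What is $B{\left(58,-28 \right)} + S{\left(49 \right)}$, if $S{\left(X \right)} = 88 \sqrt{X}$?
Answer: $-1124$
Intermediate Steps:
$B{\left(A,G \right)} = - A \left(A + G\right)$ ($B{\left(A,G \right)} = - \frac{\left(A + A\right) \left(G + A\right)}{2} = - \frac{2 A \left(A + G\right)}{2} = - A \left(A + G\right)$)
$B{\left(58,-28 \right)} + S{\left(49 \right)} = \left(-1\right) 58 \left(58 - 28\right) + 88 \sqrt{49} = \left(-1\right) 58 \cdot 30 + 88 \cdot 7 = -1740 + 616 = -1124$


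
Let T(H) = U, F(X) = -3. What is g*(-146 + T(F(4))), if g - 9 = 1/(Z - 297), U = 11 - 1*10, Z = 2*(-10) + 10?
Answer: -400490/307 ≈ -1304.5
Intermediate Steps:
Z = -10 (Z = -20 + 10 = -10)
U = 1 (U = 11 - 10 = 1)
g = 2762/307 (g = 9 + 1/(-10 - 297) = 9 + 1/(-307) = 9 - 1/307 = 2762/307 ≈ 8.9967)
T(H) = 1
g*(-146 + T(F(4))) = 2762*(-146 + 1)/307 = (2762/307)*(-145) = -400490/307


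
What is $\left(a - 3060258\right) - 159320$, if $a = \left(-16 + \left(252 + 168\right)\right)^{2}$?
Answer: $-3056362$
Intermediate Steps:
$a = 163216$ ($a = \left(-16 + 420\right)^{2} = 404^{2} = 163216$)
$\left(a - 3060258\right) - 159320 = \left(163216 - 3060258\right) - 159320 = -2897042 - 159320 = -3056362$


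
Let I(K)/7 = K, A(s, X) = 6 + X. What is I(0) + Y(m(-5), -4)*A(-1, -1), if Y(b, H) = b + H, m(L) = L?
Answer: -45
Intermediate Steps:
I(K) = 7*K
Y(b, H) = H + b
I(0) + Y(m(-5), -4)*A(-1, -1) = 7*0 + (-4 - 5)*(6 - 1) = 0 - 9*5 = 0 - 45 = -45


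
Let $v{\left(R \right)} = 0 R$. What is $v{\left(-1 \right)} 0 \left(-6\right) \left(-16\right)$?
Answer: $0$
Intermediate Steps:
$v{\left(R \right)} = 0$
$v{\left(-1 \right)} 0 \left(-6\right) \left(-16\right) = 0 \cdot 0 \left(-6\right) \left(-16\right) = 0 \cdot 0 \left(-16\right) = 0 \left(-16\right) = 0$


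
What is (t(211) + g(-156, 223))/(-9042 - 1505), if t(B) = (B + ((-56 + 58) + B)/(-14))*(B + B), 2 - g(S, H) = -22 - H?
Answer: -580080/73829 ≈ -7.8571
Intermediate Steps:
g(S, H) = 24 + H (g(S, H) = 2 - (-22 - H) = 2 + (22 + H) = 24 + H)
t(B) = 2*B*(-⅐ + 13*B/14) (t(B) = (B + (2 + B)*(-1/14))*(2*B) = (B + (-⅐ - B/14))*(2*B) = (-⅐ + 13*B/14)*(2*B) = 2*B*(-⅐ + 13*B/14))
(t(211) + g(-156, 223))/(-9042 - 1505) = ((⅐)*211*(-2 + 13*211) + (24 + 223))/(-9042 - 1505) = ((⅐)*211*(-2 + 2743) + 247)/(-10547) = ((⅐)*211*2741 + 247)*(-1/10547) = (578351/7 + 247)*(-1/10547) = (580080/7)*(-1/10547) = -580080/73829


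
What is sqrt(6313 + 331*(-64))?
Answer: I*sqrt(14871) ≈ 121.95*I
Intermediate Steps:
sqrt(6313 + 331*(-64)) = sqrt(6313 - 21184) = sqrt(-14871) = I*sqrt(14871)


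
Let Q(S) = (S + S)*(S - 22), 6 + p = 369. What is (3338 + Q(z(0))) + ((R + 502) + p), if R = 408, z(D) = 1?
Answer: 4569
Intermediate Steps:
p = 363 (p = -6 + 369 = 363)
Q(S) = 2*S*(-22 + S) (Q(S) = (2*S)*(-22 + S) = 2*S*(-22 + S))
(3338 + Q(z(0))) + ((R + 502) + p) = (3338 + 2*1*(-22 + 1)) + ((408 + 502) + 363) = (3338 + 2*1*(-21)) + (910 + 363) = (3338 - 42) + 1273 = 3296 + 1273 = 4569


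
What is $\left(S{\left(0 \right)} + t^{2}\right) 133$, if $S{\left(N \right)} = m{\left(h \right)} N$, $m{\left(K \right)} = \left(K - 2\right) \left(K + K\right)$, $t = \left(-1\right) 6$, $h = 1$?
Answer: $4788$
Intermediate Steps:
$t = -6$
$m{\left(K \right)} = 2 K \left(-2 + K\right)$ ($m{\left(K \right)} = \left(-2 + K\right) 2 K = 2 K \left(-2 + K\right)$)
$S{\left(N \right)} = - 2 N$ ($S{\left(N \right)} = 2 \cdot 1 \left(-2 + 1\right) N = 2 \cdot 1 \left(-1\right) N = - 2 N$)
$\left(S{\left(0 \right)} + t^{2}\right) 133 = \left(\left(-2\right) 0 + \left(-6\right)^{2}\right) 133 = \left(0 + 36\right) 133 = 36 \cdot 133 = 4788$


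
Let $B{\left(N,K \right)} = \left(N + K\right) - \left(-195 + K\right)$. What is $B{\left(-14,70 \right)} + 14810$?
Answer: $14991$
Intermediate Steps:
$B{\left(N,K \right)} = 195 + N$ ($B{\left(N,K \right)} = \left(K + N\right) - \left(-195 + K\right) = 195 + N$)
$B{\left(-14,70 \right)} + 14810 = \left(195 - 14\right) + 14810 = 181 + 14810 = 14991$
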